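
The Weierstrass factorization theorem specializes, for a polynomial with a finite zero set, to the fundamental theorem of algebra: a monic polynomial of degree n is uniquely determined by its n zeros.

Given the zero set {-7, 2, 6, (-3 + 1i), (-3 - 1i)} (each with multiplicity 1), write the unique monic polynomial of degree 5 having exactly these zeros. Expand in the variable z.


The polynomial is p(z) = ∏_{α ∈ S} (z − α), where S = {-7, 2, 6, (-3 + 1i), (-3 - 1i)}.
Expanding the product yields: p(z) = z^5 + 5·z^4 -40·z^3 -190·z^2 + 64·z + 840.
Note conjugate pairs combine to real quadratics: (z − (-3+1i))(z − (-3−1i)) = z² + 6z + 10.
The resulting polynomial has degree 5 and real coefficients as required.

p(z) = z^5 + 5·z^4 -40·z^3 -190·z^2 + 64·z + 840.


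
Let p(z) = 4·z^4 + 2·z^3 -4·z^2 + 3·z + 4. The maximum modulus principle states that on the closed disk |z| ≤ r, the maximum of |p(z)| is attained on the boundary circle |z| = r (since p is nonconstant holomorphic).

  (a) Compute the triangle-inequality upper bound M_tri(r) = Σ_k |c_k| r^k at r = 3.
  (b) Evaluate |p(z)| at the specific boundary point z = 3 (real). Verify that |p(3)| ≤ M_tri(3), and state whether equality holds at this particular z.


Coefficients: c_0 = 4, c_1 = 3, c_2 = -4, c_3 = 2, c_4 = 4. Radius r = 3.
Part (a). Triangle bound: M_tri(r) = Σ_k |c_k| r^k
  = |4|·3^0 + |3|·3^1 + |-4|·3^2 + |2|·3^3 + |4|·3^4
  = 4 + 9 + 36 + 54 + 324 = 427.
This bounds M(r) := max_{|z|=r} |p(z)| from above; equality holds iff all terms c_k z^k can be made to align in phase at a single z on |z|=r.
Part (b). At z = 3 (real, on the circle |z| = r):
  p(3) = (4)·3^0 + (3)·3^1 + (-4)·3^2 + (2)·3^3 + (4)·3^4 = 355.
  |p(3)| = 355.
Check: |p(3)| = 355 ≤ 427 = M_tri(3). ✓ Equality does not hold at z = 3 (the coefficients have mixed signs, so the terms do not all align in phase there).

M_tri(3) = 427; |p(3)| = 355; equality at z=3: no.


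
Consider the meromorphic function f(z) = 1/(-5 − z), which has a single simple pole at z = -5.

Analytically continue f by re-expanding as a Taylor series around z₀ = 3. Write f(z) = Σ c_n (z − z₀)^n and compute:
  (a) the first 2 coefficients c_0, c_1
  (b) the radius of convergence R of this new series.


Let w = z − z₀, so z = z₀ + w.
Then -5 − z = -5 − (z₀ + w) = (-5 − z₀) − w = -8 − w.
f(z) = 1/(-8 − w) = (1/(-8)) · 1/(1 − w/(-8)) = Σ_{n≥0} w^n / (-8)^(n+1).
So c_n = 1/(-8)^(n+1):
  c_0 = 1/(-8)^1 = -1/8.
  c_1 = 1/(-8)^2 = 1/64.
The series is valid for |w/d| < 1, i.e. |z − z₀| < |d|.
Radius of convergence: R = |-5 − z₀| = |-8| = 8 (distance from z₀ to the singularity z = -5).

c_0 = -1/8, c_1 = 1/64; R = 8.


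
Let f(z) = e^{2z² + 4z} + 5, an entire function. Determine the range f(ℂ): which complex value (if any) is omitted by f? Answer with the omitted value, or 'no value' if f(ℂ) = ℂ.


Little Picard bounds the complement of f(ℂ) to at most one point.
The exponent g(z) = 2z² + 4z is a nonconstant polynomial, hence surjective onto ℂ. So e^{g(z)} takes every value in {e^w : w ∈ ℂ} = ℂ ∖ {0}. Adding 5 shifts the range to ℂ ∖ {5}. f omits exactly 5.

Omitted value: 5.


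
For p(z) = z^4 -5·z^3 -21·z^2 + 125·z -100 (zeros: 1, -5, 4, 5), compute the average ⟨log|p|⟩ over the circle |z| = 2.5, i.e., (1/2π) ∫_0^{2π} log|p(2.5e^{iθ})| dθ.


Zeros: -5, 1, 4, 5; r = 2.5.
Inside |z| < r: 1. Outside (|z| ≥ r): -5, 4, 5.
p(0) = -100, so log|p(0)| = log(100) = 4.6052.
Apply Jensen: I(r) = log|p(0)| + Σ_k log(r/|z_k|), summed over zeros inside |z| < r.
  log(r/|z_k|) for z_k = 1: log(2.5/1) = 0.9163
  Outside zeros (-5, 4, 5) contribute nothing to the Jensen sum.
Sum over inside zeros: 0.9163.
I(r) = log|p(0)| + (inside sum) = 4.6052 + 0.9163 = 5.5215.
Note: since some zeros are outside |z| ≤ r, the simplified n·log(r) form does NOT apply — only the inside zeros contribute.

I(r) ≈ 5.5215.


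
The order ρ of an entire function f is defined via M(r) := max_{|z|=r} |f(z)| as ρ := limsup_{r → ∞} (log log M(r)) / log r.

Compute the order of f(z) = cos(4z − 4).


cos(w) is a linear combination of e^{iw} and e^{−iw} (or e^w, e^{−w} in the hyperbolic case), so |cos(w)| ≤ e^{|w|}. With w = 4z − 4, |w| ≤ 4|z| + 4 = 4r + 4 on |z| = r, giving M(r) ≤ e^{4r + 4}, so ρ ≤ 1. On a suitable ray (z = it for sin/cos; z = t for sinh/cosh, t real → ∞), |cos(4z − 4)| grows like e^{4|t|}/2, so ρ ≥ 1. Hence ρ = 1.
Therefore ρ = 1.

Order ρ = 1.


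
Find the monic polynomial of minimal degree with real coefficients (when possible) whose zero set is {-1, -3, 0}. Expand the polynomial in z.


The polynomial is p(z) = ∏_{α ∈ S} (z − α), where S = {-1, -3, 0}.
Expanding the product yields: p(z) = z^3 + 4·z^2 + 3·z.
The resulting polynomial has degree 3 and real coefficients as required.

p(z) = z^3 + 4·z^2 + 3·z.


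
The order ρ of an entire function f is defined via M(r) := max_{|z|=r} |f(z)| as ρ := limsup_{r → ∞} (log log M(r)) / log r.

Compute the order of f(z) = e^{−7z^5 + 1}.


|e^{−7z^5 + 1}| = e^{Re(-7·z^5) + 1} ≤ e^{7|z|^5 + 1} = e^{7r^5 + 1} on |z| = r, so ρ ≤ 5. Choosing z on |z|=r so that -7·z^5 is real positive (always possible by picking arg z appropriately) gives |f(z)| = e^{7r^5 + 1}, matching the bound. The additive constant 1 does not affect log log M(r) ~ 5·log r. Hence ρ = 5.
Therefore ρ = 5.

Order ρ = 5.


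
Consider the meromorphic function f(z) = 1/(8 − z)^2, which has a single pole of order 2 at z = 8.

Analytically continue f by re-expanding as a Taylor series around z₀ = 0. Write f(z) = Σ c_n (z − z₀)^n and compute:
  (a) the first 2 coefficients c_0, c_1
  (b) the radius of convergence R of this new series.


Let w = z − z₀, so z = z₀ + w.
Then 8 − z = 8 − (z₀ + w) = (8 − z₀) − w = 8 − w.
f(z) = 1/(8 − w)^2 = (1/(8)^2) · (1 − w/(8))^{−2}.
By the binomial series (1−u)^{−2} = Σ_{n≥0} C(n+1, 1) u^n for |u|<1, with u = w/(8):
  c_n = C(n+1, 1) / (8)^(n+2).
  c_0 = 1/(8)^2 = 1/64.
  c_1 = 2/(8)^3 = 1/256.
The series is valid for |w/d| < 1, i.e. |z − z₀| < |d|.
Radius of convergence: R = |8 − z₀| = |8| = 8 (distance from z₀ to the singularity z = 8).

c_0 = 1/64, c_1 = 1/256; R = 8.


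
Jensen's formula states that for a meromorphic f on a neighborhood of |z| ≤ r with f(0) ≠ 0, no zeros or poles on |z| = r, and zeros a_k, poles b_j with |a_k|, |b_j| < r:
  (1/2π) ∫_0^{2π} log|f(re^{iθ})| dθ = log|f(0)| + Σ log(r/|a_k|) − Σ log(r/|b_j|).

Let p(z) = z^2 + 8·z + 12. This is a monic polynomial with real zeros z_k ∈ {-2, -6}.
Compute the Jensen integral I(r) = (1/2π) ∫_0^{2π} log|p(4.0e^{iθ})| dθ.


Zeros: -6, -2; r = 4.0.
Inside |z| < r: -2. Outside (|z| ≥ r): -6.
p(0) = 12, so log|p(0)| = log(12) = 2.4849.
Apply Jensen: I(r) = log|p(0)| + Σ_k log(r/|z_k|), summed over zeros inside |z| < r.
  log(r/|z_k|) for z_k = -2: log(4.0/2) = 0.6931
  Outside zeros (-6) contribute nothing to the Jensen sum.
Sum over inside zeros: 0.6931.
I(r) = log|p(0)| + (inside sum) = 2.4849 + 0.6931 = 3.1781.
Note: since some zeros are outside |z| ≤ r, the simplified n·log(r) form does NOT apply — only the inside zeros contribute.

I(r) ≈ 3.1781.


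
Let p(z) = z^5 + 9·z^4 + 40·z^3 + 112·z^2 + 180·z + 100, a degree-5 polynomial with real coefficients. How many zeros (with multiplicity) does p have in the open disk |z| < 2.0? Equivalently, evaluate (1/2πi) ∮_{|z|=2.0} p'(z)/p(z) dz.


The zeros of p are: (-1 + 3i), (-1 - 3i), (-3 + 1i), (-3 - 1i), -1.
Their magnitudes are: 3.162, 3.162, 3.162, 3.162, 1.
Zeros with |z| < R = 2.0: -1.
Count = 1.
By the argument principle, (1/2πi) ∮_{|z|=R} p'(z)/p(z) dz equals exactly this count.

Number of zeros inside |z| < 2.0: 1.


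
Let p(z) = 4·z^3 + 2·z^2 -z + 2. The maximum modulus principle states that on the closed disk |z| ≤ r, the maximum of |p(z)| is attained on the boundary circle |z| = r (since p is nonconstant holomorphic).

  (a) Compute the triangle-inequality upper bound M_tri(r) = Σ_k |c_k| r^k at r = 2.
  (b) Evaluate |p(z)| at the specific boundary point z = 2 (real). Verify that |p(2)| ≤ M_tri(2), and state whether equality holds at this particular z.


Coefficients: c_0 = 2, c_1 = -1, c_2 = 2, c_3 = 4. Radius r = 2.
Part (a). Triangle bound: M_tri(r) = Σ_k |c_k| r^k
  = |2|·2^0 + |-1|·2^1 + |2|·2^2 + |4|·2^3
  = 2 + 2 + 8 + 32 = 44.
This bounds M(r) := max_{|z|=r} |p(z)| from above; equality holds iff all terms c_k z^k can be made to align in phase at a single z on |z|=r.
Part (b). At z = 2 (real, on the circle |z| = r):
  p(2) = (2)·2^0 + (-1)·2^1 + (2)·2^2 + (4)·2^3 = 40.
  |p(2)| = 40.
Check: |p(2)| = 40 ≤ 44 = M_tri(2). ✓ Equality does not hold at z = 2 (the coefficients have mixed signs, so the terms do not all align in phase there).

M_tri(2) = 44; |p(2)| = 40; equality at z=2: no.


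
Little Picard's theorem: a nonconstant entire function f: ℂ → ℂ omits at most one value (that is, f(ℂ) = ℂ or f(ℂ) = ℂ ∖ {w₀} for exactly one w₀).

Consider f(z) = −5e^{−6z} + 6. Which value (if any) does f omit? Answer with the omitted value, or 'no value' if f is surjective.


Little Picard bounds the complement of f(ℂ) to at most one point.
e^{−6z} is never zero on ℂ, so -5·e^{−6z} takes every value in ℂ ∖ {0}. Adding 6 shifts the range to ℂ ∖ {6}. Thus f omits exactly the value 6.

Omitted value: 6.


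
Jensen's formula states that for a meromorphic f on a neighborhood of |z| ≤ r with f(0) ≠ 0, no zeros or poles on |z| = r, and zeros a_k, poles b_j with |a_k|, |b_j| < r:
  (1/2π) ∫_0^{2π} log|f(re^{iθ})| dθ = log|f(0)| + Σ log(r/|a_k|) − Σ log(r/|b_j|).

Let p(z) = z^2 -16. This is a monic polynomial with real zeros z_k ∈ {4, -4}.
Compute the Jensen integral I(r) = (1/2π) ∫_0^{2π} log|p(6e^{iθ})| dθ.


Zeros: -4, 4; r = 6.
Inside |z| < r: -4, 4. Outside (|z| ≥ r): ∅.
p(0) = -16, so log|p(0)| = log(16) = 2.7726.
Apply Jensen: I(r) = log|p(0)| + Σ_k log(r/|z_k|), summed over zeros inside |z| < r.
  log(r/|z_k|) for z_k = 4: log(6/4) = 0.4055
  log(r/|z_k|) for z_k = -4: log(6/4) = 0.4055
Sum over inside zeros: 0.8109.
I(r) = log|p(0)| + (inside sum) = 2.7726 + 0.8109 = 3.5835.
Closed form (all zeros inside, monic): I(r) = n·log(r) = 2·log(6) = 3.5835. ✓

I(r) ≈ 3.5835.


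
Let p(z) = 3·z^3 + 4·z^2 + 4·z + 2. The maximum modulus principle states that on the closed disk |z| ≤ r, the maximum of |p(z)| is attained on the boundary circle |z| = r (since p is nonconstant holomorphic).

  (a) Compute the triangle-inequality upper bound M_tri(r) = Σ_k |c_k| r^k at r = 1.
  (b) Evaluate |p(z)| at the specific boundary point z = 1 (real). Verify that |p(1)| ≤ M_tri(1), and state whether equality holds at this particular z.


Coefficients: c_0 = 2, c_1 = 4, c_2 = 4, c_3 = 3. Radius r = 1.
Part (a). Triangle bound: M_tri(r) = Σ_k |c_k| r^k
  = |2|·1^0 + |4|·1^1 + |4|·1^2 + |3|·1^3
  = 2 + 4 + 4 + 3 = 13.
This bounds M(r) := max_{|z|=r} |p(z)| from above; equality holds iff all terms c_k z^k can be made to align in phase at a single z on |z|=r.
Part (b). At z = 1 (real, on the circle |z| = r):
  p(1) = (2)·1^0 + (4)·1^1 + (4)·1^2 + (3)·1^3 = 13.
  |p(1)| = 13.
Since all nonzero coefficients share the same sign, |p(1)| = 13 = M_tri(1); the triangle bound is attained at z = 1, so in fact M(r) = 13.

M_tri(1) = 13; |p(1)| = 13; equality at z=1: yes.


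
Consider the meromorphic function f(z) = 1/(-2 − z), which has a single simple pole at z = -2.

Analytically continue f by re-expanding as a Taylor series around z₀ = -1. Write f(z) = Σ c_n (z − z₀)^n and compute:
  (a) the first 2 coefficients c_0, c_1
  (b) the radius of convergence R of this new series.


Let w = z − z₀, so z = z₀ + w.
Then -2 − z = -2 − (z₀ + w) = (-2 − z₀) − w = -1 − w.
f(z) = 1/(-1 − w) = (1/(-1)) · 1/(1 − w/(-1)) = Σ_{n≥0} w^n / (-1)^(n+1).
So c_n = 1/(-1)^(n+1):
  c_0 = 1/(-1)^1 = -1.
  c_1 = 1/(-1)^2 = 1.
The series is valid for |w/d| < 1, i.e. |z − z₀| < |d|.
Radius of convergence: R = |-2 − z₀| = |-1| = 1 (distance from z₀ to the singularity z = -2).

c_0 = -1, c_1 = 1; R = 1.


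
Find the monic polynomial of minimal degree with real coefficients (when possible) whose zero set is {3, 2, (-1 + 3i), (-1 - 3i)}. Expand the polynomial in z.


The polynomial is p(z) = ∏_{α ∈ S} (z − α), where S = {3, 2, (-1 + 3i), (-1 - 3i)}.
Expanding the product yields: p(z) = z^4 -3·z^3 + 6·z^2 -38·z + 60.
Note conjugate pairs combine to real quadratics: (z − (-1+3i))(z − (-1−3i)) = z² + 2z + 10.
The resulting polynomial has degree 4 and real coefficients as required.

p(z) = z^4 -3·z^3 + 6·z^2 -38·z + 60.


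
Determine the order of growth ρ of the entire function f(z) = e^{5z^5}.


|e^{5z^5}| = e^{Re(5·z^5) + 0} ≤ e^{5|z|^5 + 0} = e^{5r^5 + 0} on |z| = r, so ρ ≤ 5. Choosing z on |z|=r so that 5·z^5 is real positive (always possible by picking arg z appropriately) gives |f(z)| = e^{5r^5 + 0}, matching the bound. The additive constant 0 does not affect log log M(r) ~ 5·log r. Hence ρ = 5.
Therefore ρ = 5.

Order ρ = 5.


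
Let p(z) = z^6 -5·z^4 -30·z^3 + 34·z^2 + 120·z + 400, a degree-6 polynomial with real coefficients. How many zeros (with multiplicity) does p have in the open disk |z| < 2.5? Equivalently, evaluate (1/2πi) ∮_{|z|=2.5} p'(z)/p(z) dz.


The zeros of p are: (3 + 1i), (3 - 1i), (-1 + 2i), (-1 - 2i), (-2 + 2i), (-2 - 2i).
Their magnitudes are: 3.162, 3.162, 2.236, 2.236, 2.828, 2.828.
Zeros with |z| < R = 2.5: (-1 + 2i), (-1 - 2i).
Count = 2.
By the argument principle, (1/2πi) ∮_{|z|=R} p'(z)/p(z) dz equals exactly this count.

Number of zeros inside |z| < 2.5: 2.


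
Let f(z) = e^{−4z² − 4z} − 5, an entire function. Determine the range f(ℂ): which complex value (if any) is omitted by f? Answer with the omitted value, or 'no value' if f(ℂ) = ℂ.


Little Picard bounds the complement of f(ℂ) to at most one point.
The exponent g(z) = −4z² − 4z is a nonconstant polynomial, hence surjective onto ℂ. So e^{g(z)} takes every value in {e^w : w ∈ ℂ} = ℂ ∖ {0}. Adding -5 shifts the range to ℂ ∖ {-5}. f omits exactly -5.

Omitted value: -5.


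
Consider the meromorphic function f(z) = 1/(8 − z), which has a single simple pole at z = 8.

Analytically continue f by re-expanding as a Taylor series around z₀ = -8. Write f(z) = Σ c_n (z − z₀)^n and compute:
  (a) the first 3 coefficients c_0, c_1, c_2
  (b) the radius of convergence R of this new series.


Let w = z − z₀, so z = z₀ + w.
Then 8 − z = 8 − (z₀ + w) = (8 − z₀) − w = 16 − w.
f(z) = 1/(16 − w) = (1/(16)) · 1/(1 − w/(16)) = Σ_{n≥0} w^n / (16)^(n+1).
So c_n = 1/(16)^(n+1):
  c_0 = 1/(16)^1 = 1/16.
  c_1 = 1/(16)^2 = 1/256.
  c_2 = 1/(16)^3 = 1/4096.
The series is valid for |w/d| < 1, i.e. |z − z₀| < |d|.
Radius of convergence: R = |8 − z₀| = |16| = 16 (distance from z₀ to the singularity z = 8).

c_0 = 1/16, c_1 = 1/256, c_2 = 1/4096; R = 16.


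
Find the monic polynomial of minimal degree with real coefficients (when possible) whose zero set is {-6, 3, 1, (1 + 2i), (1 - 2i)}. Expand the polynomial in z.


The polynomial is p(z) = ∏_{α ∈ S} (z − α), where S = {-6, 3, 1, (1 + 2i), (1 - 2i)}.
Expanding the product yields: p(z) = z^5 -20·z^3 + 70·z^2 -141·z + 90.
Note conjugate pairs combine to real quadratics: (z − (1+2i))(z − (1−2i)) = z² − 2z + 5.
The resulting polynomial has degree 5 and real coefficients as required.

p(z) = z^5 -20·z^3 + 70·z^2 -141·z + 90.


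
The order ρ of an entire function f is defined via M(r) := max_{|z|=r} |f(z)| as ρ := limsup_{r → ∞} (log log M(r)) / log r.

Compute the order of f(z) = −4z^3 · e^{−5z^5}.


M(r) = max_{|z|=r} |-4|·|z|^3·|e^{−5z^5}| = 4·r^3 · e^{5r^5} (the factors attain their maxima compatibly on |z|=r). Then log M(r) = log 4 + 3·log r + 5r^5, dominated by the last term, so log log M(r) ~ 5·log r. The polynomial factor -4z^3 contributes only a log r term and does not affect the order. ρ = 5.
Therefore ρ = 5.

Order ρ = 5.


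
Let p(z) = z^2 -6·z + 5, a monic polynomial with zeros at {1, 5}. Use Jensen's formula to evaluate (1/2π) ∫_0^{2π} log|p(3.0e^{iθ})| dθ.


Zeros: 1, 5; r = 3.0.
Inside |z| < r: 1. Outside (|z| ≥ r): 5.
p(0) = 5, so log|p(0)| = log(5) = 1.6094.
Apply Jensen: I(r) = log|p(0)| + Σ_k log(r/|z_k|), summed over zeros inside |z| < r.
  log(r/|z_k|) for z_k = 1: log(3.0/1) = 1.0986
  Outside zeros (5) contribute nothing to the Jensen sum.
Sum over inside zeros: 1.0986.
I(r) = log|p(0)| + (inside sum) = 1.6094 + 1.0986 = 2.7081.
Note: since some zeros are outside |z| ≤ r, the simplified n·log(r) form does NOT apply — only the inside zeros contribute.

I(r) ≈ 2.7081.


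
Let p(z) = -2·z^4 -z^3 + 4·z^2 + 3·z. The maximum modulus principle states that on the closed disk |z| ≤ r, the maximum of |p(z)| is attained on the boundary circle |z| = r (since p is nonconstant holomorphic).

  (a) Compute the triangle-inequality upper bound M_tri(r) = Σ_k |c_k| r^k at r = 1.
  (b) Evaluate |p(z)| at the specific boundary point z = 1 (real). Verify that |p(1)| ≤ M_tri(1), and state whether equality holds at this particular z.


Coefficients: c_0 = 0, c_1 = 3, c_2 = 4, c_3 = -1, c_4 = -2. Radius r = 1.
Part (a). Triangle bound: M_tri(r) = Σ_k |c_k| r^k
  = |0|·1^0 + |3|·1^1 + |4|·1^2 + |-1|·1^3 + |-2|·1^4
  = 0 + 3 + 4 + 1 + 2 = 10.
This bounds M(r) := max_{|z|=r} |p(z)| from above; equality holds iff all terms c_k z^k can be made to align in phase at a single z on |z|=r.
Part (b). At z = 1 (real, on the circle |z| = r):
  p(1) = (0)·1^0 + (3)·1^1 + (4)·1^2 + (-1)·1^3 + (-2)·1^4 = 4.
  |p(1)| = 4.
Check: |p(1)| = 4 ≤ 10 = M_tri(1). ✓ Equality does not hold at z = 1 (the coefficients have mixed signs, so the terms do not all align in phase there).

M_tri(1) = 10; |p(1)| = 4; equality at z=1: no.


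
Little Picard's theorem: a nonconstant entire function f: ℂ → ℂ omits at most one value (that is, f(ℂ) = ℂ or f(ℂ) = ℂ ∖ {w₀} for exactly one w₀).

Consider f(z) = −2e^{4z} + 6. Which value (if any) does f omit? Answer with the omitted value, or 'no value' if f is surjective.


Little Picard bounds the complement of f(ℂ) to at most one point.
e^{4z} is never zero on ℂ, so -2·e^{4z} takes every value in ℂ ∖ {0}. Adding 6 shifts the range to ℂ ∖ {6}. Thus f omits exactly the value 6.

Omitted value: 6.


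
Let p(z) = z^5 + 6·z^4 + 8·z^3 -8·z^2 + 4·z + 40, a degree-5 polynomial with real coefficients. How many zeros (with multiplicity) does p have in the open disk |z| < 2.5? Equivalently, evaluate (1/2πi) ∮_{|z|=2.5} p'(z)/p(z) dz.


The zeros of p are: (1 + 1i), (1 - 1i), -2, (-3 + 1i), (-3 - 1i).
Their magnitudes are: 1.414, 1.414, 2, 3.162, 3.162.
Zeros with |z| < R = 2.5: (1 + 1i), (1 - 1i), -2.
Count = 3.
By the argument principle, (1/2πi) ∮_{|z|=R} p'(z)/p(z) dz equals exactly this count.

Number of zeros inside |z| < 2.5: 3.


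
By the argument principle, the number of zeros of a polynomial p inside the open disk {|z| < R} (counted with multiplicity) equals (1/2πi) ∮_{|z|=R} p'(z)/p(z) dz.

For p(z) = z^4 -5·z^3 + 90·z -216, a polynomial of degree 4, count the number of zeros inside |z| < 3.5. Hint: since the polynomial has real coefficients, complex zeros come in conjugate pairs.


The zeros of p are: 3, -4, (3 + 3i), (3 - 3i).
Their magnitudes are: 3, 4, 4.243, 4.243.
Zeros with |z| < R = 3.5: 3.
Count = 1.
By the argument principle, (1/2πi) ∮_{|z|=R} p'(z)/p(z) dz equals exactly this count.

Number of zeros inside |z| < 3.5: 1.


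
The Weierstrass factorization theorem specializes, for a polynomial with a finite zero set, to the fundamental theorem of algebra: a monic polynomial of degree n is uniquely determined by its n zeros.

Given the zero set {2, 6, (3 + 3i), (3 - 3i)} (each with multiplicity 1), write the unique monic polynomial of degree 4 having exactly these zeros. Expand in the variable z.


The polynomial is p(z) = ∏_{α ∈ S} (z − α), where S = {2, 6, (3 + 3i), (3 - 3i)}.
Expanding the product yields: p(z) = z^4 -14·z^3 + 78·z^2 -216·z + 216.
Note conjugate pairs combine to real quadratics: (z − (3+3i))(z − (3−3i)) = z² − 6z + 18.
The resulting polynomial has degree 4 and real coefficients as required.

p(z) = z^4 -14·z^3 + 78·z^2 -216·z + 216.


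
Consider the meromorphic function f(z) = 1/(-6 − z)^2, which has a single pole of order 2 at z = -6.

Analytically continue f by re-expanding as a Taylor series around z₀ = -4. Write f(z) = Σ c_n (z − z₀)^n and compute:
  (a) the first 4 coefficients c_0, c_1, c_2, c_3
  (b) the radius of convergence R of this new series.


Let w = z − z₀, so z = z₀ + w.
Then -6 − z = -6 − (z₀ + w) = (-6 − z₀) − w = -2 − w.
f(z) = 1/(-2 − w)^2 = (1/(-2)^2) · (1 − w/(-2))^{−2}.
By the binomial series (1−u)^{−2} = Σ_{n≥0} C(n+1, 1) u^n for |u|<1, with u = w/(-2):
  c_n = C(n+1, 1) / (-2)^(n+2).
  c_0 = 1/(-2)^2 = 1/4.
  c_1 = 2/(-2)^3 = -1/4.
  c_2 = 3/(-2)^4 = 3/16.
  c_3 = 4/(-2)^5 = -1/8.
The series is valid for |w/d| < 1, i.e. |z − z₀| < |d|.
Radius of convergence: R = |-6 − z₀| = |-2| = 2 (distance from z₀ to the singularity z = -6).

c_0 = 1/4, c_1 = -1/4, c_2 = 3/16, c_3 = -1/8; R = 2.


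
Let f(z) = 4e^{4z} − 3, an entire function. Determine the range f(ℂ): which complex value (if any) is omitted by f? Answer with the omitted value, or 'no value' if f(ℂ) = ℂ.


Little Picard bounds the complement of f(ℂ) to at most one point.
e^{4z} is never zero on ℂ, so 4·e^{4z} takes every value in ℂ ∖ {0}. Adding -3 shifts the range to ℂ ∖ {-3}. Thus f omits exactly the value -3.

Omitted value: -3.


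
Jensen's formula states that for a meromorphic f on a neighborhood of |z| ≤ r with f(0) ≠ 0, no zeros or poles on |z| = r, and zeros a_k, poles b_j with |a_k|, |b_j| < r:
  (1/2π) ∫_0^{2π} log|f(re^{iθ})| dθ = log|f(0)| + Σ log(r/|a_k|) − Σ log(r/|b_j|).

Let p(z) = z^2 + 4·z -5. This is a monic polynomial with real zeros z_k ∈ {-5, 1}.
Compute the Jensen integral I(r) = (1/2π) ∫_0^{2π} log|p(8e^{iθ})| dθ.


Zeros: -5, 1; r = 8.
Inside |z| < r: -5, 1. Outside (|z| ≥ r): ∅.
p(0) = -5, so log|p(0)| = log(5) = 1.6094.
Apply Jensen: I(r) = log|p(0)| + Σ_k log(r/|z_k|), summed over zeros inside |z| < r.
  log(r/|z_k|) for z_k = -5: log(8/5) = 0.4700
  log(r/|z_k|) for z_k = 1: log(8/1) = 2.0794
Sum over inside zeros: 2.5494.
I(r) = log|p(0)| + (inside sum) = 1.6094 + 2.5494 = 4.1589.
Closed form (all zeros inside, monic): I(r) = n·log(r) = 2·log(8) = 4.1589. ✓

I(r) ≈ 4.1589.


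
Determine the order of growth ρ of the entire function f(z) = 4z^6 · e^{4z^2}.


M(r) = max_{|z|=r} |4|·|z|^6·|e^{4z^2}| = 4·r^6 · e^{4r^2} (the factors attain their maxima compatibly on |z|=r). Then log M(r) = log 4 + 6·log r + 4r^2, dominated by the last term, so log log M(r) ~ 2·log r. The polynomial factor 4z^6 contributes only a log r term and does not affect the order. ρ = 2.
Therefore ρ = 2.

Order ρ = 2.


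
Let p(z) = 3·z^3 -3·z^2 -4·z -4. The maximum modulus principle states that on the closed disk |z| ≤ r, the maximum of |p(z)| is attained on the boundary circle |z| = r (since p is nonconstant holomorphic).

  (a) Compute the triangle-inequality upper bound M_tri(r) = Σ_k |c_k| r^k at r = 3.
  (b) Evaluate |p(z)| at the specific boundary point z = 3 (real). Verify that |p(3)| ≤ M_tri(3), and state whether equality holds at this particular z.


Coefficients: c_0 = -4, c_1 = -4, c_2 = -3, c_3 = 3. Radius r = 3.
Part (a). Triangle bound: M_tri(r) = Σ_k |c_k| r^k
  = |-4|·3^0 + |-4|·3^1 + |-3|·3^2 + |3|·3^3
  = 4 + 12 + 27 + 81 = 124.
This bounds M(r) := max_{|z|=r} |p(z)| from above; equality holds iff all terms c_k z^k can be made to align in phase at a single z on |z|=r.
Part (b). At z = 3 (real, on the circle |z| = r):
  p(3) = (-4)·3^0 + (-4)·3^1 + (-3)·3^2 + (3)·3^3 = 38.
  |p(3)| = 38.
Check: |p(3)| = 38 ≤ 124 = M_tri(3). ✓ Equality does not hold at z = 3 (the coefficients have mixed signs, so the terms do not all align in phase there).

M_tri(3) = 124; |p(3)| = 38; equality at z=3: no.


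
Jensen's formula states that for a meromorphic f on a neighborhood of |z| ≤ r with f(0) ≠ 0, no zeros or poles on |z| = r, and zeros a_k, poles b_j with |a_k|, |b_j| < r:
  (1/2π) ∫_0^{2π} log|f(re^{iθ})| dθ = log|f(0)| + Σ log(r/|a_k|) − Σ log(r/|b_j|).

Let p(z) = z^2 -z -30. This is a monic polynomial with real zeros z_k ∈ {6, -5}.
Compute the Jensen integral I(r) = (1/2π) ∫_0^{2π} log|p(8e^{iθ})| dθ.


Zeros: -5, 6; r = 8.
Inside |z| < r: -5, 6. Outside (|z| ≥ r): ∅.
p(0) = -30, so log|p(0)| = log(30) = 3.4012.
Apply Jensen: I(r) = log|p(0)| + Σ_k log(r/|z_k|), summed over zeros inside |z| < r.
  log(r/|z_k|) for z_k = 6: log(8/6) = 0.2877
  log(r/|z_k|) for z_k = -5: log(8/5) = 0.4700
Sum over inside zeros: 0.7577.
I(r) = log|p(0)| + (inside sum) = 3.4012 + 0.7577 = 4.1589.
Closed form (all zeros inside, monic): I(r) = n·log(r) = 2·log(8) = 4.1589. ✓

I(r) ≈ 4.1589.


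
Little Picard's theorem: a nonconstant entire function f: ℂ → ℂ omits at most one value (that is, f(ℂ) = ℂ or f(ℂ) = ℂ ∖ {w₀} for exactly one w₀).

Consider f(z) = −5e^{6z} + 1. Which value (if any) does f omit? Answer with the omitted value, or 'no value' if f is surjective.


Little Picard bounds the complement of f(ℂ) to at most one point.
e^{6z} is never zero on ℂ, so -5·e^{6z} takes every value in ℂ ∖ {0}. Adding 1 shifts the range to ℂ ∖ {1}. Thus f omits exactly the value 1.

Omitted value: 1.


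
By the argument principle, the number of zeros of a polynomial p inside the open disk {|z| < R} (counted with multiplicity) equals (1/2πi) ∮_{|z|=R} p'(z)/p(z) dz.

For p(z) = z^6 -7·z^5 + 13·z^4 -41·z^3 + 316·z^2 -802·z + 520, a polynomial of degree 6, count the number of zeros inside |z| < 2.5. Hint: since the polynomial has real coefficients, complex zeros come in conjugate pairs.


The zeros of p are: (3 + 1i), (3 - 1i), 1, 4, (-2 + 3i), (-2 - 3i).
Their magnitudes are: 3.162, 3.162, 1, 4, 3.606, 3.606.
Zeros with |z| < R = 2.5: 1.
Count = 1.
By the argument principle, (1/2πi) ∮_{|z|=R} p'(z)/p(z) dz equals exactly this count.

Number of zeros inside |z| < 2.5: 1.


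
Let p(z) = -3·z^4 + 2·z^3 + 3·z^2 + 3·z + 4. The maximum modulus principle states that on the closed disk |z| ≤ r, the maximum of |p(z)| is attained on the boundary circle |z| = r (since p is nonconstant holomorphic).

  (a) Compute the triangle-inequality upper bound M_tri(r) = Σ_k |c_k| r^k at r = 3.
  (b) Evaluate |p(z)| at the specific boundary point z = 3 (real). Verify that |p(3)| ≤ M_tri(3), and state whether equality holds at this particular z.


Coefficients: c_0 = 4, c_1 = 3, c_2 = 3, c_3 = 2, c_4 = -3. Radius r = 3.
Part (a). Triangle bound: M_tri(r) = Σ_k |c_k| r^k
  = |4|·3^0 + |3|·3^1 + |3|·3^2 + |2|·3^3 + |-3|·3^4
  = 4 + 9 + 27 + 54 + 243 = 337.
This bounds M(r) := max_{|z|=r} |p(z)| from above; equality holds iff all terms c_k z^k can be made to align in phase at a single z on |z|=r.
Part (b). At z = 3 (real, on the circle |z| = r):
  p(3) = (4)·3^0 + (3)·3^1 + (3)·3^2 + (2)·3^3 + (-3)·3^4 = -149.
  |p(3)| = 149.
Check: |p(3)| = 149 ≤ 337 = M_tri(3). ✓ Equality does not hold at z = 3 (the coefficients have mixed signs, so the terms do not all align in phase there).

M_tri(3) = 337; |p(3)| = 149; equality at z=3: no.


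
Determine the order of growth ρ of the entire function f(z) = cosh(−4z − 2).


cosh(w) is a linear combination of e^{iw} and e^{−iw} (or e^w, e^{−w} in the hyperbolic case), so |cosh(w)| ≤ e^{|w|}. With w = −4z − 2, |w| ≤ 4|z| + 2 = 4r + 2 on |z| = r, giving M(r) ≤ e^{4r + 2}, so ρ ≤ 1. On a suitable ray (z = it for sin/cos; z = t for sinh/cosh, t real → ∞), |cosh(−4z − 2)| grows like e^{4|t|}/2, so ρ ≥ 1. Hence ρ = 1.
Therefore ρ = 1.

Order ρ = 1.


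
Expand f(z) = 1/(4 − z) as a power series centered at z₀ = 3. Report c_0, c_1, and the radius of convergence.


Let w = z − z₀, so z = z₀ + w.
Then 4 − z = 4 − (z₀ + w) = (4 − z₀) − w = 1 − w.
f(z) = 1/(1 − w) = (1/(1)) · 1/(1 − w/(1)) = Σ_{n≥0} w^n / (1)^(n+1).
So c_n = 1/(1)^(n+1):
  c_0 = 1/(1)^1 = 1.
  c_1 = 1/(1)^2 = 1.
The series is valid for |w/d| < 1, i.e. |z − z₀| < |d|.
Radius of convergence: R = |4 − z₀| = |1| = 1 (distance from z₀ to the singularity z = 4).

c_0 = 1, c_1 = 1; R = 1.


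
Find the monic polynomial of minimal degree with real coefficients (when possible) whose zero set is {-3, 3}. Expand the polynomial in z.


The polynomial is p(z) = ∏_{α ∈ S} (z − α), where S = {-3, 3}.
Expanding the product yields: p(z) = z^2 -9.
The resulting polynomial has degree 2 and real coefficients as required.

p(z) = z^2 -9.


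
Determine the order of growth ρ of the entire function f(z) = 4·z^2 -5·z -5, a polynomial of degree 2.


|f(z)| ≤ Σ|c_k|·r^k = O(r^2) as r → ∞. Polynomial growth is O(e^{r^ε}) for every ε > 0 (since r^2/e^{r^ε} → 0), so ρ ≤ ε for all ε > 0, i.e. ρ = 0. Every nonconstant polynomial has order 0.
Therefore ρ = 0.

Order ρ = 0.


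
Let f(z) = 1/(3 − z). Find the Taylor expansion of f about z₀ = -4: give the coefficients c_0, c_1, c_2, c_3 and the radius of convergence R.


Let w = z − z₀, so z = z₀ + w.
Then 3 − z = 3 − (z₀ + w) = (3 − z₀) − w = 7 − w.
f(z) = 1/(7 − w) = (1/(7)) · 1/(1 − w/(7)) = Σ_{n≥0} w^n / (7)^(n+1).
So c_n = 1/(7)^(n+1):
  c_0 = 1/(7)^1 = 1/7.
  c_1 = 1/(7)^2 = 1/49.
  c_2 = 1/(7)^3 = 1/343.
  c_3 = 1/(7)^4 = 1/2401.
The series is valid for |w/d| < 1, i.e. |z − z₀| < |d|.
Radius of convergence: R = |3 − z₀| = |7| = 7 (distance from z₀ to the singularity z = 3).

c_0 = 1/7, c_1 = 1/49, c_2 = 1/343, c_3 = 1/2401; R = 7.


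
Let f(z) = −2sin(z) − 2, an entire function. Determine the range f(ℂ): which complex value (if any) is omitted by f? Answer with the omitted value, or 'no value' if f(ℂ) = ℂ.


Little Picard bounds the complement of f(ℂ) to at most one point.
sin is entire and surjective onto ℂ: for every w ∈ ℂ, sin(ζ) = w has a solution ζ ∈ ℂ (e.g., via the complex inverse arcsin). With ζ = z this gives z = ζ/(1). Then -2·sin(z) takes every value in -2·ℂ = ℂ, and adding -2 is a bijection of ℂ. So f is surjective and omits no value. (Note: only on the real line is sin bounded by [−1, 1].)

Omitted value: no value.


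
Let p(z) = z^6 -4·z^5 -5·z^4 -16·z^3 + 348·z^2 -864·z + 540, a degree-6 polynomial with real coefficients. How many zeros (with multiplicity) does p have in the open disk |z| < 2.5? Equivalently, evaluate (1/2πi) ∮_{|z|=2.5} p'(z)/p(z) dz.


The zeros of p are: 1, (-3 + 3i), (-3 - 3i), 3, (3 + 1i), (3 - 1i).
Their magnitudes are: 1, 4.243, 4.243, 3, 3.162, 3.162.
Zeros with |z| < R = 2.5: 1.
Count = 1.
By the argument principle, (1/2πi) ∮_{|z|=R} p'(z)/p(z) dz equals exactly this count.

Number of zeros inside |z| < 2.5: 1.


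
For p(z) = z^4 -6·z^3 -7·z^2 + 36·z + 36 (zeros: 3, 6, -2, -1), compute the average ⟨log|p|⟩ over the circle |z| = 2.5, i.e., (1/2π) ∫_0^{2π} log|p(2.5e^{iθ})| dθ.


Zeros: -2, -1, 3, 6; r = 2.5.
Inside |z| < r: -2, -1. Outside (|z| ≥ r): 3, 6.
p(0) = 36, so log|p(0)| = log(36) = 3.5835.
Apply Jensen: I(r) = log|p(0)| + Σ_k log(r/|z_k|), summed over zeros inside |z| < r.
  log(r/|z_k|) for z_k = -2: log(2.5/2) = 0.2231
  log(r/|z_k|) for z_k = -1: log(2.5/1) = 0.9163
  Outside zeros (3, 6) contribute nothing to the Jensen sum.
Sum over inside zeros: 1.1394.
I(r) = log|p(0)| + (inside sum) = 3.5835 + 1.1394 = 4.7230.
Note: since some zeros are outside |z| ≤ r, the simplified n·log(r) form does NOT apply — only the inside zeros contribute.

I(r) ≈ 4.7230.


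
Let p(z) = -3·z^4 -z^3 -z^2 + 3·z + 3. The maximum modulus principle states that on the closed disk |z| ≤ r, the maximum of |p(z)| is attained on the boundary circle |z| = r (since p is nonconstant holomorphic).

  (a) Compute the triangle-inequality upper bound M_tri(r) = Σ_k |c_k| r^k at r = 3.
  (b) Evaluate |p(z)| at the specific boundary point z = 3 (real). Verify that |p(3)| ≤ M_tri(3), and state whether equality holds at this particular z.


Coefficients: c_0 = 3, c_1 = 3, c_2 = -1, c_3 = -1, c_4 = -3. Radius r = 3.
Part (a). Triangle bound: M_tri(r) = Σ_k |c_k| r^k
  = |3|·3^0 + |3|·3^1 + |-1|·3^2 + |-1|·3^3 + |-3|·3^4
  = 3 + 9 + 9 + 27 + 243 = 291.
This bounds M(r) := max_{|z|=r} |p(z)| from above; equality holds iff all terms c_k z^k can be made to align in phase at a single z on |z|=r.
Part (b). At z = 3 (real, on the circle |z| = r):
  p(3) = (3)·3^0 + (3)·3^1 + (-1)·3^2 + (-1)·3^3 + (-3)·3^4 = -267.
  |p(3)| = 267.
Check: |p(3)| = 267 ≤ 291 = M_tri(3). ✓ Equality does not hold at z = 3 (the coefficients have mixed signs, so the terms do not all align in phase there).

M_tri(3) = 291; |p(3)| = 267; equality at z=3: no.


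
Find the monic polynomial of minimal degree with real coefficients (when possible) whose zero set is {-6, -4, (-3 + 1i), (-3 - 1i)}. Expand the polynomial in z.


The polynomial is p(z) = ∏_{α ∈ S} (z − α), where S = {-6, -4, (-3 + 1i), (-3 - 1i)}.
Expanding the product yields: p(z) = z^4 + 16·z^3 + 94·z^2 + 244·z + 240.
Note conjugate pairs combine to real quadratics: (z − (-3+1i))(z − (-3−1i)) = z² + 6z + 10.
The resulting polynomial has degree 4 and real coefficients as required.

p(z) = z^4 + 16·z^3 + 94·z^2 + 244·z + 240.


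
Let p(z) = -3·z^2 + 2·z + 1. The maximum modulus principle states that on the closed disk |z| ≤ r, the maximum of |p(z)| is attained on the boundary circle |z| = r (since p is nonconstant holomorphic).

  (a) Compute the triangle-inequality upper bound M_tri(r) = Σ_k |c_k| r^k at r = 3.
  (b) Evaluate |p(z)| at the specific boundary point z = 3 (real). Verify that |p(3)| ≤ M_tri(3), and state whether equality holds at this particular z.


Coefficients: c_0 = 1, c_1 = 2, c_2 = -3. Radius r = 3.
Part (a). Triangle bound: M_tri(r) = Σ_k |c_k| r^k
  = |1|·3^0 + |2|·3^1 + |-3|·3^2
  = 1 + 6 + 27 = 34.
This bounds M(r) := max_{|z|=r} |p(z)| from above; equality holds iff all terms c_k z^k can be made to align in phase at a single z on |z|=r.
Part (b). At z = 3 (real, on the circle |z| = r):
  p(3) = (1)·3^0 + (2)·3^1 + (-3)·3^2 = -20.
  |p(3)| = 20.
Check: |p(3)| = 20 ≤ 34 = M_tri(3). ✓ Equality does not hold at z = 3 (the coefficients have mixed signs, so the terms do not all align in phase there).

M_tri(3) = 34; |p(3)| = 20; equality at z=3: no.


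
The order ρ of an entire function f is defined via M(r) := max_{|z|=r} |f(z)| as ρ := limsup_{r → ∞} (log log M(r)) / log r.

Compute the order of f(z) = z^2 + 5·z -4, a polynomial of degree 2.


|f(z)| ≤ Σ|c_k|·r^k = O(r^2) as r → ∞. Polynomial growth is O(e^{r^ε}) for every ε > 0 (since r^2/e^{r^ε} → 0), so ρ ≤ ε for all ε > 0, i.e. ρ = 0. Every nonconstant polynomial has order 0.
Therefore ρ = 0.

Order ρ = 0.


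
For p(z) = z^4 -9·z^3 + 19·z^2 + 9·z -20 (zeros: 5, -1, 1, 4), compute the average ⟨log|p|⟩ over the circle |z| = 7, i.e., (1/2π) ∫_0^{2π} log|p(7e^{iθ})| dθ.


Zeros: -1, 1, 4, 5; r = 7.
Inside |z| < r: -1, 1, 4, 5. Outside (|z| ≥ r): ∅.
p(0) = -20, so log|p(0)| = log(20) = 2.9957.
Apply Jensen: I(r) = log|p(0)| + Σ_k log(r/|z_k|), summed over zeros inside |z| < r.
  log(r/|z_k|) for z_k = 5: log(7/5) = 0.3365
  log(r/|z_k|) for z_k = -1: log(7/1) = 1.9459
  log(r/|z_k|) for z_k = 1: log(7/1) = 1.9459
  log(r/|z_k|) for z_k = 4: log(7/4) = 0.5596
Sum over inside zeros: 4.7879.
I(r) = log|p(0)| + (inside sum) = 2.9957 + 4.7879 = 7.7836.
Closed form (all zeros inside, monic): I(r) = n·log(r) = 4·log(7) = 7.7836. ✓

I(r) ≈ 7.7836.


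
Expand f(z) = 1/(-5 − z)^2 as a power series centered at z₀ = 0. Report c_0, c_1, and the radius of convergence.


Let w = z − z₀, so z = z₀ + w.
Then -5 − z = -5 − (z₀ + w) = (-5 − z₀) − w = -5 − w.
f(z) = 1/(-5 − w)^2 = (1/(-5)^2) · (1 − w/(-5))^{−2}.
By the binomial series (1−u)^{−2} = Σ_{n≥0} C(n+1, 1) u^n for |u|<1, with u = w/(-5):
  c_n = C(n+1, 1) / (-5)^(n+2).
  c_0 = 1/(-5)^2 = 1/25.
  c_1 = 2/(-5)^3 = -2/125.
The series is valid for |w/d| < 1, i.e. |z − z₀| < |d|.
Radius of convergence: R = |-5 − z₀| = |-5| = 5 (distance from z₀ to the singularity z = -5).

c_0 = 1/25, c_1 = -2/125; R = 5.


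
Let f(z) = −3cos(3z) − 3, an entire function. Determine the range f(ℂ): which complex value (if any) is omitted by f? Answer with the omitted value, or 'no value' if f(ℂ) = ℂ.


Little Picard bounds the complement of f(ℂ) to at most one point.
cos is entire and surjective onto ℂ: for every w ∈ ℂ, cos(ζ) = w has a solution ζ ∈ ℂ (e.g., via the complex inverse arccos). With ζ = 3z this gives z = ζ/(3). Then -3·cos(3z) takes every value in -3·ℂ = ℂ, and adding -3 is a bijection of ℂ. So f is surjective and omits no value. (Note: only on the real line is cos bounded by [−1, 1].)

Omitted value: no value.


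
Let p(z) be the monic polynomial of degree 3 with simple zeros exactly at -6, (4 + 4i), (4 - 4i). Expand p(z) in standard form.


The polynomial is p(z) = ∏_{α ∈ S} (z − α), where S = {-6, (4 + 4i), (4 - 4i)}.
Expanding the product yields: p(z) = z^3 -2·z^2 -16·z + 192.
Note conjugate pairs combine to real quadratics: (z − (4+4i))(z − (4−4i)) = z² − 8z + 32.
The resulting polynomial has degree 3 and real coefficients as required.

p(z) = z^3 -2·z^2 -16·z + 192.


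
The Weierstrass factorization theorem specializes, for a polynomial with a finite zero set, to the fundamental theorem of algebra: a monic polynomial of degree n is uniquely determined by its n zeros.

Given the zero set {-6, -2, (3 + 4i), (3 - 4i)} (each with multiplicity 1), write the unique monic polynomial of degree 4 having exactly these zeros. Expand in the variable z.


The polynomial is p(z) = ∏_{α ∈ S} (z − α), where S = {-6, -2, (3 + 4i), (3 - 4i)}.
Expanding the product yields: p(z) = z^4 + 2·z^3 -11·z^2 + 128·z + 300.
Note conjugate pairs combine to real quadratics: (z − (3+4i))(z − (3−4i)) = z² − 6z + 25.
The resulting polynomial has degree 4 and real coefficients as required.

p(z) = z^4 + 2·z^3 -11·z^2 + 128·z + 300.


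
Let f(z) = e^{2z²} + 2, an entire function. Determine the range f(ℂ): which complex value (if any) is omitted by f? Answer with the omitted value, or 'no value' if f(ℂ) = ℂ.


Little Picard bounds the complement of f(ℂ) to at most one point.
The exponent g(z) = 2z² is a nonconstant polynomial, hence surjective onto ℂ. So e^{g(z)} takes every value in {e^w : w ∈ ℂ} = ℂ ∖ {0}. Adding 2 shifts the range to ℂ ∖ {2}. f omits exactly 2.

Omitted value: 2.


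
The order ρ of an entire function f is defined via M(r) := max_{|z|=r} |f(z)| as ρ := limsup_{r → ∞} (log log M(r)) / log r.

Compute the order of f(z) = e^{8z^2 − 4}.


|e^{8z^2 − 4}| = e^{Re(8·z^2) + -4} ≤ e^{8|z|^2 + -4} = e^{8r^2 + -4} on |z| = r, so ρ ≤ 2. Choosing z on |z|=r so that 8·z^2 is real positive (always possible by picking arg z appropriately) gives |f(z)| = e^{8r^2 + -4}, matching the bound. The additive constant -4 does not affect log log M(r) ~ 2·log r. Hence ρ = 2.
Therefore ρ = 2.

Order ρ = 2.


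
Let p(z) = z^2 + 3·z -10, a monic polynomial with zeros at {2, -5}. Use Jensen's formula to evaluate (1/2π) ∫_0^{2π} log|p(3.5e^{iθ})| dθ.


Zeros: -5, 2; r = 3.5.
Inside |z| < r: 2. Outside (|z| ≥ r): -5.
p(0) = -10, so log|p(0)| = log(10) = 2.3026.
Apply Jensen: I(r) = log|p(0)| + Σ_k log(r/|z_k|), summed over zeros inside |z| < r.
  log(r/|z_k|) for z_k = 2: log(3.5/2) = 0.5596
  Outside zeros (-5) contribute nothing to the Jensen sum.
Sum over inside zeros: 0.5596.
I(r) = log|p(0)| + (inside sum) = 2.3026 + 0.5596 = 2.8622.
Note: since some zeros are outside |z| ≤ r, the simplified n·log(r) form does NOT apply — only the inside zeros contribute.

I(r) ≈ 2.8622.
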